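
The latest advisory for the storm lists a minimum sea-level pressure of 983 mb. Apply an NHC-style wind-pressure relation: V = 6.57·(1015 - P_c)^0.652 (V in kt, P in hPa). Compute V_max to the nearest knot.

ΔP = 1015 − 983 = 32 mb.
32^0.652 ≈ 9.580.
V ≈ 6.57 × 9.580 ≈ 62.9 kt.

63 kt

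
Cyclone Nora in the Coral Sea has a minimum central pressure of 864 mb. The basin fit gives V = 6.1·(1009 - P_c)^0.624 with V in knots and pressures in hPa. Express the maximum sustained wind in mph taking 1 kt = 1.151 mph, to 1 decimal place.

ΔP = 1009 − 864 = 145 mb.
V ≈ 6.1 × 145^0.624 = 6.1 × 22.320 ≈ 136.152 kt.
136.152 × 1.151 ≈ 156.71 mph → 156.7 mph.

156.7 mph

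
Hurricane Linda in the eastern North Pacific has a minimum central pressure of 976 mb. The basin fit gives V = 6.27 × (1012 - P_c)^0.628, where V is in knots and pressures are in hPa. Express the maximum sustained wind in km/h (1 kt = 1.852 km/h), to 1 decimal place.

ΔP = 1012 − 976 = 36 mb.
V ≈ 6.27 × 36^0.628 = 6.27 × 9.492 ≈ 59.515 kt.
59.515 × 1.852 ≈ 110.22 km/h → 110.2 km/h.

110.2 km/h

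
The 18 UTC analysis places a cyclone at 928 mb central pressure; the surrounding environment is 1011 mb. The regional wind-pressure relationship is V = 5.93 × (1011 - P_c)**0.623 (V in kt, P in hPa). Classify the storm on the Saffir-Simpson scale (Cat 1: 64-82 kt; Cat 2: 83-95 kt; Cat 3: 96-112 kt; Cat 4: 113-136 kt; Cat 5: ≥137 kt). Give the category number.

2

ΔP = 1011 − 928 = 83 mb.
V ≈ 5.93 × 83^0.623 = 5.93 × 15.69 ≈ 93 kt.
93 kt falls in the Category 2 band.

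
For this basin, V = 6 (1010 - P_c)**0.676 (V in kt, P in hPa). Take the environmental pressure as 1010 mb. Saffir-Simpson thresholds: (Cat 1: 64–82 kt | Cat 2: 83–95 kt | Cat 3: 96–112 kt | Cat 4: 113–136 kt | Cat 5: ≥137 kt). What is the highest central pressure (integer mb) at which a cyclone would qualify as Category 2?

961 mb

Category 2 begins at V = 83 kt.
Required ΔP = (83/6)^(1/0.676) = 13.833^1.479 ≈ 48.73 mb.
P_c ≤ 1010 − 48.73 = 961.27, so the highest integer P_c is 961 mb.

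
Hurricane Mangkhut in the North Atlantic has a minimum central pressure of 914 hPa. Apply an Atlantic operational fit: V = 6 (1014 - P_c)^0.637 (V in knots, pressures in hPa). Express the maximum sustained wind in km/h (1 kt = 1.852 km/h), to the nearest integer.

ΔP = 1014 − 914 = 100 hPa.
V ≈ 6 × 100^0.637 = 6 × 18.793 ≈ 112.759 kt.
112.759 × 1.852 ≈ 208.83 km/h → 209 km/h.

209 km/h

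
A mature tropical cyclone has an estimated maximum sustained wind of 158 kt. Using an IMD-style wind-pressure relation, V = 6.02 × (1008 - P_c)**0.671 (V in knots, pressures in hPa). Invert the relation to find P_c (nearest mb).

ΔP = (V / 6.02)^(1/0.671) = (158/6.02)^1.490.
158/6.02 = 26.246; 26.246^1.490 ≈ 130.27 mb.
P_c = 1008 − 130.27 = 877.73 ≈ 878 mb.

878 mb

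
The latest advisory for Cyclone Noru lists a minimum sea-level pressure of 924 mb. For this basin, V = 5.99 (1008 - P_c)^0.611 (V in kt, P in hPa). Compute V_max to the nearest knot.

ΔP = 1008 − 924 = 84 mb.
84^0.611 ≈ 14.988.
V ≈ 5.99 × 14.988 ≈ 89.8 kt.

90 kt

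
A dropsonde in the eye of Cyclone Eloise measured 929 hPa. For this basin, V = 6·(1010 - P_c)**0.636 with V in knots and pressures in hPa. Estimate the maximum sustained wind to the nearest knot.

98 kt

ΔP = 1010 − 929 = 81 hPa.
81^0.636 ≈ 16.360.
V ≈ 6 × 16.360 ≈ 98.2 kt.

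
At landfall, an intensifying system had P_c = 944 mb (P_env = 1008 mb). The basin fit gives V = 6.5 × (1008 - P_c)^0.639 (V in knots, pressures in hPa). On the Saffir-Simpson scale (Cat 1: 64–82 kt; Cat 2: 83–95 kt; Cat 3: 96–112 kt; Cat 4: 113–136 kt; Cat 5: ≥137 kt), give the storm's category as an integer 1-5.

ΔP = 1008 − 944 = 64 mb.
V ≈ 6.5 × 64^0.639 = 6.5 × 14.26 ≈ 93 kt.
93 kt falls in the Category 2 band.

2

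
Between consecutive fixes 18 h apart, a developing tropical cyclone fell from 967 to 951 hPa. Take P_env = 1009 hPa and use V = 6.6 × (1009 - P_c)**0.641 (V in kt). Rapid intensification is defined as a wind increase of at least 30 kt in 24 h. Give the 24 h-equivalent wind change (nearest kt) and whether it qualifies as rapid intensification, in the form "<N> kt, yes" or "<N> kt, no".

V₁: ΔP = 42, V ≈ 6.6 × 42^0.641 ≈ 72.45 kt.
V₂: ΔP = 58, V ≈ 6.6 × 58^0.641 ≈ 89.10 kt.
ΔV over 18 h = 16.65 kt → 24 h equivalent = 16.65 × 24/18 ≈ 22.20 kt.
22 kt < 30 kt ⇒ not rapid intensification.

22 kt, no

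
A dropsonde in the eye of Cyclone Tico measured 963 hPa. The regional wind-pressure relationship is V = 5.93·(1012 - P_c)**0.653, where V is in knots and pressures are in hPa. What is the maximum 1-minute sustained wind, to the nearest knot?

75 kt

ΔP = 1012 − 963 = 49 hPa.
49^0.653 ≈ 12.697.
V ≈ 5.93 × 12.697 ≈ 75.3 kt.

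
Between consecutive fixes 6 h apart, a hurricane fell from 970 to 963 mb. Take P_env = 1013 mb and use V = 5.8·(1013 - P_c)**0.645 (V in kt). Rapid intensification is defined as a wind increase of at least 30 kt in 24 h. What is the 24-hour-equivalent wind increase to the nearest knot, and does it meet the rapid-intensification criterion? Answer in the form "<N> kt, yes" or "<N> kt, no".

27 kt, no

V₁: ΔP = 43, V ≈ 5.8 × 43^0.645 ≈ 65.62 kt.
V₂: ΔP = 50, V ≈ 5.8 × 50^0.645 ≈ 72.32 kt.
ΔV over 6 h = 6.70 kt → 24 h equivalent = 6.70 × 24/6 ≈ 26.80 kt.
27 kt < 30 kt ⇒ not rapid intensification.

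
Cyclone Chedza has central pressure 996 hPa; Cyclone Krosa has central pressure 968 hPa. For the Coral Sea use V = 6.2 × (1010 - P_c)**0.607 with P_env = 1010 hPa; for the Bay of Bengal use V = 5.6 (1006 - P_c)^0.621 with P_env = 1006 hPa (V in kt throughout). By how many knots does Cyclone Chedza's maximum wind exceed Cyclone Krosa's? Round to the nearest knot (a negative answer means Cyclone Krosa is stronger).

-23 kt

Cyclone Chedza: ΔP = 14; V ≈ 6.2 × 14^0.607 ≈ 30.77 kt.
Cyclone Krosa: ΔP = 38; V ≈ 5.6 × 38^0.621 ≈ 53.61 kt.
Difference ≈ 30.77 − 53.61 = -22.84 → -23 kt.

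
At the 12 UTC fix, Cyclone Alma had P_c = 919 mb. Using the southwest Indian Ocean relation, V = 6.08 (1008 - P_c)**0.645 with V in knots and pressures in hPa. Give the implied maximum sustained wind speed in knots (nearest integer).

ΔP = 1008 − 919 = 89 mb.
89^0.645 ≈ 18.087.
V ≈ 6.08 × 18.087 ≈ 110.0 kt.

110 kt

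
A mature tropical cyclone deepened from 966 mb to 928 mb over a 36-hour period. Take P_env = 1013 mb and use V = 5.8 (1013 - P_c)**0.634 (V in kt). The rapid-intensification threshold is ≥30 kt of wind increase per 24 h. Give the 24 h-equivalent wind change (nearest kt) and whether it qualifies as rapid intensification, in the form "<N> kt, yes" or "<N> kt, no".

20 kt, no

V₁: ΔP = 47, V ≈ 5.8 × 47^0.634 ≈ 66.61 kt.
V₂: ΔP = 85, V ≈ 5.8 × 85^0.634 ≈ 96.98 kt.
ΔV over 36 h = 30.37 kt → 24 h equivalent = 30.37 × 24/36 ≈ 20.25 kt.
20 kt < 30 kt ⇒ not rapid intensification.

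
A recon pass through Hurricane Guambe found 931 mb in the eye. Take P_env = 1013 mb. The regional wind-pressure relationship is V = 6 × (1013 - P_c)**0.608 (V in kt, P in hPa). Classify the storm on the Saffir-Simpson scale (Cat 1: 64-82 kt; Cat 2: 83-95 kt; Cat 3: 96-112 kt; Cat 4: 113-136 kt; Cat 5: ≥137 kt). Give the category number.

2

ΔP = 1013 − 931 = 82 mb.
V ≈ 6 × 82^0.608 = 6 × 14.57 ≈ 87 kt.
87 kt falls in the Category 2 band.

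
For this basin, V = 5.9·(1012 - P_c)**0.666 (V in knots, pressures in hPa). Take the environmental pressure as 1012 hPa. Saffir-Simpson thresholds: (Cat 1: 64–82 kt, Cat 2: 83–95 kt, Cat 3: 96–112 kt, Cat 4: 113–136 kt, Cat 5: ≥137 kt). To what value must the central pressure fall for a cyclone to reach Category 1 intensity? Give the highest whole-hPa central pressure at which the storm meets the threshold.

Category 1 begins at V = 64 kt.
Required ΔP = (64/5.9)^(1/0.666) = 10.847^1.502 ≈ 35.85 hPa.
P_c ≤ 1012 − 35.85 = 976.15, so the highest integer P_c is 976 hPa.

976 hPa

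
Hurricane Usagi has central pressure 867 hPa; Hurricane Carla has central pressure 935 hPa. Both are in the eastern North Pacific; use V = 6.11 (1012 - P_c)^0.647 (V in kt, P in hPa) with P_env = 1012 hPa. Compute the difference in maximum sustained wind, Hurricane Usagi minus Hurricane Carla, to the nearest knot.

Hurricane Usagi: ΔP = 145; V ≈ 6.11 × 145^0.647 ≈ 152.91 kt.
Hurricane Carla: ΔP = 77; V ≈ 6.11 × 77^0.647 ≈ 101.53 kt.
Difference ≈ 152.91 − 101.53 = 51.38 → 51 kt.

51 kt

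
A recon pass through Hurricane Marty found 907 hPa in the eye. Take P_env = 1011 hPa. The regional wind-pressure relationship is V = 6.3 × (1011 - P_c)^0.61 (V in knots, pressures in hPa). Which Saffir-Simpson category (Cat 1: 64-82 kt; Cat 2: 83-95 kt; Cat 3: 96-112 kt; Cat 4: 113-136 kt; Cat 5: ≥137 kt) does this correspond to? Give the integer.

3

ΔP = 1011 − 907 = 104 hPa.
V ≈ 6.3 × 104^0.61 = 6.3 × 17.00 ≈ 107 kt.
107 kt falls in the Category 3 band.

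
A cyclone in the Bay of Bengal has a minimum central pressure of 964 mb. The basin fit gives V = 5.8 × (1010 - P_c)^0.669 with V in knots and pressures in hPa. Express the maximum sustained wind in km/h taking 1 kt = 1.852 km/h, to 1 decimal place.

ΔP = 1010 − 964 = 46 mb.
V ≈ 5.8 × 46^0.669 = 5.8 × 12.953 ≈ 75.130 kt.
75.130 × 1.852 ≈ 139.14 km/h → 139.1 km/h.

139.1 km/h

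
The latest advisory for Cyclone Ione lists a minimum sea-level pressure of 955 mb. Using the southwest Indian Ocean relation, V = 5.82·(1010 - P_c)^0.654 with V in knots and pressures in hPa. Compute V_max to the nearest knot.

80 kt

ΔP = 1010 − 955 = 55 mb.
55^0.654 ≈ 13.747.
V ≈ 5.82 × 13.747 ≈ 80.0 kt.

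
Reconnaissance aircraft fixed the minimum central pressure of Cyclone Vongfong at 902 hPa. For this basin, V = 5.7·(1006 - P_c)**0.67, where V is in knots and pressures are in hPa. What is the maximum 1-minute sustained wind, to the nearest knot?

128 kt

ΔP = 1006 − 902 = 104 hPa.
104^0.67 ≈ 22.460.
V ≈ 5.7 × 22.460 ≈ 128.0 kt.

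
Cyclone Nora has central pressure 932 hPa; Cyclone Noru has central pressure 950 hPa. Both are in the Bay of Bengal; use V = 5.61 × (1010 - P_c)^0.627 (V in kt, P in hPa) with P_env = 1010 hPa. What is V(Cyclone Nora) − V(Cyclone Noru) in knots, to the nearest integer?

13 kt

Cyclone Nora: ΔP = 78; V ≈ 5.61 × 78^0.627 ≈ 86.16 kt.
Cyclone Noru: ΔP = 60; V ≈ 5.61 × 60^0.627 ≈ 73.09 kt.
Difference ≈ 86.16 − 73.09 = 13.07 → 13 kt.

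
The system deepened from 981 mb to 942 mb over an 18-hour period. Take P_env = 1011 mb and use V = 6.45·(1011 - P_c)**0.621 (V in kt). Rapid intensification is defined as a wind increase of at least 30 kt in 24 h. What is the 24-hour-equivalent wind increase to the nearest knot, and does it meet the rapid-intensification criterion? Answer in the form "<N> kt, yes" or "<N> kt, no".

48 kt, yes

V₁: ΔP = 30, V ≈ 6.45 × 30^0.621 ≈ 53.32 kt.
V₂: ΔP = 69, V ≈ 6.45 × 69^0.621 ≈ 89.43 kt.
ΔV over 18 h = 36.11 kt → 24 h equivalent = 36.11 × 24/18 ≈ 48.15 kt.
48 kt ≥ 30 kt ⇒ rapid intensification.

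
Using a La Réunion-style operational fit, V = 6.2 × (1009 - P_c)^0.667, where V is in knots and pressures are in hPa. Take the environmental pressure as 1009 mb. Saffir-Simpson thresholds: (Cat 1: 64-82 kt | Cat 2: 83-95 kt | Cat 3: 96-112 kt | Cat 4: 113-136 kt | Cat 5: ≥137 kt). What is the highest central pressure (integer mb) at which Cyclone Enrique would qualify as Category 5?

905 mb

Category 5 begins at V = 137 kt.
Required ΔP = (137/6.2)^(1/0.667) = 22.097^1.499 ≈ 103.63 mb.
P_c ≤ 1009 − 103.63 = 905.37, so the highest integer P_c is 905 mb.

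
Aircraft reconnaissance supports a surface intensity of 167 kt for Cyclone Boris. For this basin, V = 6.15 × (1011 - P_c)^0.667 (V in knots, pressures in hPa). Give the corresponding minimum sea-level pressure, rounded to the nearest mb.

870 mb

ΔP = (V / 6.15)^(1/0.667) = (167/6.15)^1.499.
167/6.15 = 27.154; 27.154^1.499 ≈ 141.15 mb.
P_c = 1011 − 141.15 = 869.85 ≈ 870 mb.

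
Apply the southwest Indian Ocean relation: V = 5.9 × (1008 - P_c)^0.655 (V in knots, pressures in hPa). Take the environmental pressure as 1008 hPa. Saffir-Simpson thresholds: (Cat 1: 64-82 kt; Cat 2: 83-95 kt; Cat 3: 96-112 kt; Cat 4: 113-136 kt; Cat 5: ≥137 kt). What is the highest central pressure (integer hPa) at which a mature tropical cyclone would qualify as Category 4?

Category 4 begins at V = 113 kt.
Required ΔP = (113/5.9)^(1/0.655) = 19.153^1.527 ≈ 90.70 hPa.
P_c ≤ 1008 − 90.70 = 917.30, so the highest integer P_c is 917 hPa.

917 hPa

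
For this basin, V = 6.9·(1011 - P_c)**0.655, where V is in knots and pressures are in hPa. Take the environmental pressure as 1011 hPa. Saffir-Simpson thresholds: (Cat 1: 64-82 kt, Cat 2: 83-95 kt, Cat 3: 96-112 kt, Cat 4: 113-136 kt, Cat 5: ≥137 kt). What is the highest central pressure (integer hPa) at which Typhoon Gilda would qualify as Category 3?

Category 3 begins at V = 96 kt.
Required ΔP = (96/6.9)^(1/0.655) = 13.913^1.527 ≈ 55.68 hPa.
P_c ≤ 1011 − 55.68 = 955.32, so the highest integer P_c is 955 hPa.

955 hPa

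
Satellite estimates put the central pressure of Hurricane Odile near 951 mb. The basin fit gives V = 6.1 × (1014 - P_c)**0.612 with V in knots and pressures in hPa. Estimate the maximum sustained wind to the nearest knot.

77 kt

ΔP = 1014 − 951 = 63 mb.
63^0.612 ≈ 12.624.
V ≈ 6.1 × 12.624 ≈ 77.0 kt.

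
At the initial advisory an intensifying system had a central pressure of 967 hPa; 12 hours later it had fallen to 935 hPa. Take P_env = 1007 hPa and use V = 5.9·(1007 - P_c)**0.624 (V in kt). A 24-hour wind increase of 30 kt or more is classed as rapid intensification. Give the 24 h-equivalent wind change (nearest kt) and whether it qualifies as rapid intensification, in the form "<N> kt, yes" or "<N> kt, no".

52 kt, yes

V₁: ΔP = 40, V ≈ 5.9 × 40^0.624 ≈ 58.96 kt.
V₂: ΔP = 72, V ≈ 5.9 × 72^0.624 ≈ 85.08 kt.
ΔV over 12 h = 26.12 kt → 24 h equivalent = 26.12 × 24/12 ≈ 52.24 kt.
52 kt ≥ 30 kt ⇒ rapid intensification.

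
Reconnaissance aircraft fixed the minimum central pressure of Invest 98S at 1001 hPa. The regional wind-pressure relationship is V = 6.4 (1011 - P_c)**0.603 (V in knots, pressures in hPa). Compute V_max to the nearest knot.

ΔP = 1011 − 1001 = 10 hPa.
10^0.603 ≈ 4.009.
V ≈ 6.4 × 4.009 ≈ 25.7 kt.

26 kt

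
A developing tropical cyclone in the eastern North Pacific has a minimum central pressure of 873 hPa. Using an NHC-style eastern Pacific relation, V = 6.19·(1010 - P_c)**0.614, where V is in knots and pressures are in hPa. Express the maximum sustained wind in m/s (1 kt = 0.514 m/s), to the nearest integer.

65 m/s

ΔP = 1010 − 873 = 137 hPa.
V ≈ 6.19 × 137^0.614 = 6.19 × 20.509 ≈ 126.951 kt.
126.951 × 0.514 ≈ 65.25 m/s → 65 m/s.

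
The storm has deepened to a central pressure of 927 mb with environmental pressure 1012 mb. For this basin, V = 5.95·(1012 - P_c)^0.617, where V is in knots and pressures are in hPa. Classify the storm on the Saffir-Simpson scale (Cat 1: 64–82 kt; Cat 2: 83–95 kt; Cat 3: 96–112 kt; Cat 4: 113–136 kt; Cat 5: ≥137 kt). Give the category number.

ΔP = 1012 − 927 = 85 mb.
V ≈ 5.95 × 85^0.617 = 5.95 × 15.50 ≈ 92 kt.
92 kt falls in the Category 2 band.

2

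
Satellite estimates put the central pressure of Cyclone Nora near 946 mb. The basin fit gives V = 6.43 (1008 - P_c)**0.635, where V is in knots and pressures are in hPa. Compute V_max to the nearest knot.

ΔP = 1008 − 946 = 62 mb.
62^0.635 ≈ 13.746.
V ≈ 6.43 × 13.746 ≈ 88.4 kt.

88 kt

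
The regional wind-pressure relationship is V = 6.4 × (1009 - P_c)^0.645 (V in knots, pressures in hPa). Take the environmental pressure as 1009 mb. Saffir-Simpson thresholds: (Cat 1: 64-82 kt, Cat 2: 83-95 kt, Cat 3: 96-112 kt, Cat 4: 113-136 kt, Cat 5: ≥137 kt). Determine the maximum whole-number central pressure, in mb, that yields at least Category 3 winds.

Category 3 begins at V = 96 kt.
Required ΔP = (96/6.4)^(1/0.645) = 15.000^1.550 ≈ 66.59 mb.
P_c ≤ 1009 − 66.59 = 942.41, so the highest integer P_c is 942 mb.

942 mb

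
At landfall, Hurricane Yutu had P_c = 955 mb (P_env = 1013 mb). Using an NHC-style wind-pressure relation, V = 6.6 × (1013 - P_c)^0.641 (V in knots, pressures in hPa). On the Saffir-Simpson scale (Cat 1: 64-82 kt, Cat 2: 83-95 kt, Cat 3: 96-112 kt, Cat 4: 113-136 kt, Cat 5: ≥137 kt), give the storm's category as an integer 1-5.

ΔP = 1013 − 955 = 58 mb.
V ≈ 6.6 × 58^0.641 = 6.6 × 13.50 ≈ 89 kt.
89 kt falls in the Category 2 band.

2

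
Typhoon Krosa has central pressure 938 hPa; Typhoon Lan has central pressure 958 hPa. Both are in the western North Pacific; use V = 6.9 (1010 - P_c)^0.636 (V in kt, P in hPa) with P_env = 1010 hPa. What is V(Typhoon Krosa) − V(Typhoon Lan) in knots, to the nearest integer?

20 kt

Typhoon Krosa: ΔP = 72; V ≈ 6.9 × 72^0.636 ≈ 104.74 kt.
Typhoon Lan: ΔP = 52; V ≈ 6.9 × 52^0.636 ≈ 85.16 kt.
Difference ≈ 104.74 − 85.16 = 19.58 → 20 kt.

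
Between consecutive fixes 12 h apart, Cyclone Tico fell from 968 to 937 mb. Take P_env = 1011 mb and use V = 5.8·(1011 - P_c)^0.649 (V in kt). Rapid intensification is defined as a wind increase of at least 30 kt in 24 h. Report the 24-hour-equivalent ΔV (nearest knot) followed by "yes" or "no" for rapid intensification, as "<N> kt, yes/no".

56 kt, yes

V₁: ΔP = 43, V ≈ 5.8 × 43^0.649 ≈ 66.61 kt.
V₂: ΔP = 74, V ≈ 5.8 × 74^0.649 ≈ 94.75 kt.
ΔV over 12 h = 28.14 kt → 24 h equivalent = 28.14 × 24/12 ≈ 56.28 kt.
56 kt ≥ 30 kt ⇒ rapid intensification.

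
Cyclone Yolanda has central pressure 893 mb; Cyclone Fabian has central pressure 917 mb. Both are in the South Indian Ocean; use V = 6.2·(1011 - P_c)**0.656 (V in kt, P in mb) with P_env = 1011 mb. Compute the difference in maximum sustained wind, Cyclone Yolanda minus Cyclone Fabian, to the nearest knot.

20 kt

Cyclone Yolanda: ΔP = 118; V ≈ 6.2 × 118^0.656 ≈ 141.76 kt.
Cyclone Fabian: ΔP = 94; V ≈ 6.2 × 94^0.656 ≈ 122.11 kt.
Difference ≈ 141.76 − 122.11 = 19.65 → 20 kt.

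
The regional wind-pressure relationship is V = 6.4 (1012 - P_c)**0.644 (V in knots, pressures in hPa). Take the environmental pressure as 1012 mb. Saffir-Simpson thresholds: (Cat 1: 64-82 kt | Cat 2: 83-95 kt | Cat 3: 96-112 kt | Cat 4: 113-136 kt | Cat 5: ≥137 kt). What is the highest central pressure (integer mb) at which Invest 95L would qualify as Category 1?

976 mb

Category 1 begins at V = 64 kt.
Required ΔP = (64/6.4)^(1/0.644) = 10.000^1.553 ≈ 35.71 mb.
P_c ≤ 1012 − 35.71 = 976.29, so the highest integer P_c is 976 mb.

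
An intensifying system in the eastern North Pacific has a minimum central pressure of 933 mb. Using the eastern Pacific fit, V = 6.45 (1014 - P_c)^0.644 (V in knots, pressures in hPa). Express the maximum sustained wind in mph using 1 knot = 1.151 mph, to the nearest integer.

126 mph

ΔP = 1014 − 933 = 81 mb.
V ≈ 6.45 × 81^0.644 = 6.45 × 16.946 ≈ 109.301 kt.
109.301 × 1.151 ≈ 125.81 mph → 126 mph.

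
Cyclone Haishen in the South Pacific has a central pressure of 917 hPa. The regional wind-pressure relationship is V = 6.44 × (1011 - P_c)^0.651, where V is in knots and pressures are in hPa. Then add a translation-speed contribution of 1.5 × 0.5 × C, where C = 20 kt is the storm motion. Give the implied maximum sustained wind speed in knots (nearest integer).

139 kt

ΔP = 1011 − 917 = 94 hPa.
94^0.651 ≈ 19.253.
V ≈ 6.44 × 19.253 ≈ 124.0 kt.
Translation term: 1.5 × 0.5 × 20 = 15 kt.
Corrected V ≈ 139 kt → 139 kt.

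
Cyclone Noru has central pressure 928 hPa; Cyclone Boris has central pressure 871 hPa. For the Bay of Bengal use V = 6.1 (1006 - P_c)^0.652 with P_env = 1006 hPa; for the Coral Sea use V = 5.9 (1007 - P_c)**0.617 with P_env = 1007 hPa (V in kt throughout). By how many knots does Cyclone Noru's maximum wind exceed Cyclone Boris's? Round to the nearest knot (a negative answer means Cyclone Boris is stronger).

Cyclone Noru: ΔP = 78; V ≈ 6.1 × 78^0.652 ≈ 104.47 kt.
Cyclone Boris: ΔP = 136; V ≈ 5.9 × 136^0.617 ≈ 122.25 kt.
Difference ≈ 104.47 − 122.25 = -17.78 → -18 kt.

-18 kt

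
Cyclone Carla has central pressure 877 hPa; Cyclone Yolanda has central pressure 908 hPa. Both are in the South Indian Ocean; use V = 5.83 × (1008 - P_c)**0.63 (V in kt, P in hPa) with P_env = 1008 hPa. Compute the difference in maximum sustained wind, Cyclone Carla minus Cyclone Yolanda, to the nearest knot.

20 kt

Cyclone Carla: ΔP = 131; V ≈ 5.83 × 131^0.63 ≈ 125.76 kt.
Cyclone Yolanda: ΔP = 100; V ≈ 5.83 × 100^0.63 ≈ 106.09 kt.
Difference ≈ 125.76 − 106.09 = 19.67 → 20 kt.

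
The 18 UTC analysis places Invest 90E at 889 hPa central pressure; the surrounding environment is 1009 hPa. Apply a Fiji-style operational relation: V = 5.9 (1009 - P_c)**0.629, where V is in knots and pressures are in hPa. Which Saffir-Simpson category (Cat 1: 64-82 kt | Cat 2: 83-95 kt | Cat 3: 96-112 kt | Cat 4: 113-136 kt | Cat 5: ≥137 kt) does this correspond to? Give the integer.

4

ΔP = 1009 − 889 = 120 hPa.
V ≈ 5.9 × 120^0.629 = 5.9 × 20.31 ≈ 120 kt.
120 kt falls in the Category 4 band.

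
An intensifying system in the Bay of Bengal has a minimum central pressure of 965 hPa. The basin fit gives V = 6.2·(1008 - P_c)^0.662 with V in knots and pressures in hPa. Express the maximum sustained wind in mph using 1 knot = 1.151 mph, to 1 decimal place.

ΔP = 1008 − 965 = 43 hPa.
V ≈ 6.2 × 43^0.662 = 6.2 × 12.060 ≈ 74.774 kt.
74.774 × 1.151 ≈ 86.06 mph → 86.1 mph.

86.1 mph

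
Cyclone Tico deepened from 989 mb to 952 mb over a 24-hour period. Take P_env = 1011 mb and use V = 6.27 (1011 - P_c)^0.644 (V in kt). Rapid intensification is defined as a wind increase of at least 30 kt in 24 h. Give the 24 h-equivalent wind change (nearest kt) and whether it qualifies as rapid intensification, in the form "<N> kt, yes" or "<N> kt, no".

V₁: ΔP = 22, V ≈ 6.27 × 22^0.644 ≈ 45.90 kt.
V₂: ΔP = 59, V ≈ 6.27 × 59^0.644 ≈ 86.64 kt.
ΔV over 24 h = 40.74 kt → 24 h equivalent = 40.74 × 24/24 ≈ 40.74 kt.
41 kt ≥ 30 kt ⇒ rapid intensification.

41 kt, yes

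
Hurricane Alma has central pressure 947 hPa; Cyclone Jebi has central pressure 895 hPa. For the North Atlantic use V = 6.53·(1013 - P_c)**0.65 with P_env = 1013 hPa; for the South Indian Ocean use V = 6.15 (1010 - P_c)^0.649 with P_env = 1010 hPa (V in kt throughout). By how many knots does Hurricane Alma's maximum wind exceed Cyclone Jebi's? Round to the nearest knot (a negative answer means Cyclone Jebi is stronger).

-34 kt

Hurricane Alma: ΔP = 66; V ≈ 6.53 × 66^0.65 ≈ 99.45 kt.
Cyclone Jebi: ΔP = 115; V ≈ 6.15 × 115^0.649 ≈ 133.74 kt.
Difference ≈ 99.45 − 133.74 = -34.29 → -34 kt.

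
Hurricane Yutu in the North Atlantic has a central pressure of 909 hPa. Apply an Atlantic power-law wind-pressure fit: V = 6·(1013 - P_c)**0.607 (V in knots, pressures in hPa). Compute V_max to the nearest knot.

ΔP = 1013 − 909 = 104 hPa.
104^0.607 ≈ 16.763.
V ≈ 6 × 16.763 ≈ 100.6 kt.

101 kt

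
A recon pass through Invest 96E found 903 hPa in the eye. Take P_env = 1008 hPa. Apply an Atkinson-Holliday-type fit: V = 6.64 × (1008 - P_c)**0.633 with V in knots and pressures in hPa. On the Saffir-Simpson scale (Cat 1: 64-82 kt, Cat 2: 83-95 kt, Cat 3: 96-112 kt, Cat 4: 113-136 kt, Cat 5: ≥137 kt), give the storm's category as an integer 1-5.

ΔP = 1008 − 903 = 105 hPa.
V ≈ 6.64 × 105^0.633 = 6.64 × 19.03 ≈ 126 kt.
126 kt falls in the Category 4 band.

4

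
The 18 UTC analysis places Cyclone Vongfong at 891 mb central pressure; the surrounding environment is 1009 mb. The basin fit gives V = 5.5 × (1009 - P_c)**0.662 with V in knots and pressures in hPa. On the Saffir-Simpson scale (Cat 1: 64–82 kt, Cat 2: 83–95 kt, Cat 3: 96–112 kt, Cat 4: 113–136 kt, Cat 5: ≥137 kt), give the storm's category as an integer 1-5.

4

ΔP = 1009 − 891 = 118 mb.
V ≈ 5.5 × 118^0.662 = 5.5 × 23.53 ≈ 129 kt.
129 kt falls in the Category 4 band.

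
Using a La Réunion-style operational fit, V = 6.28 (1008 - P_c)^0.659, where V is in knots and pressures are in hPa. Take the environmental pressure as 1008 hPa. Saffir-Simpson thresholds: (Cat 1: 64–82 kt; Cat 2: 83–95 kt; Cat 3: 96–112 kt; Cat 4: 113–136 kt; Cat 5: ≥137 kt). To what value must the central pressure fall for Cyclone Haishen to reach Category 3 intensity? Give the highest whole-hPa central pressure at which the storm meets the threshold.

Category 3 begins at V = 96 kt.
Required ΔP = (96/6.28)^(1/0.659) = 15.287^1.517 ≈ 62.68 hPa.
P_c ≤ 1008 − 62.68 = 945.32, so the highest integer P_c is 945 hPa.

945 hPa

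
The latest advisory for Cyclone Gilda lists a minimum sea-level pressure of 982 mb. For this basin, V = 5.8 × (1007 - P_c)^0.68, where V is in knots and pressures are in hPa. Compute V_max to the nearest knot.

ΔP = 1007 − 982 = 25 mb.
25^0.68 ≈ 8.925.
V ≈ 5.8 × 8.925 ≈ 51.8 kt.

52 kt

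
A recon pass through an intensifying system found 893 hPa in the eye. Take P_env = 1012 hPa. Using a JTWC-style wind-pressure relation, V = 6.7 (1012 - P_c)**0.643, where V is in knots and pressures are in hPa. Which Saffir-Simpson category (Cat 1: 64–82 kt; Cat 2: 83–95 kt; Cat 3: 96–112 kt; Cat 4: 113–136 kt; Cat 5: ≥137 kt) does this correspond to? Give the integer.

5

ΔP = 1012 − 893 = 119 hPa.
V ≈ 6.7 × 119^0.643 = 6.7 × 21.61 ≈ 145 kt.
145 kt falls in the Category 5 band.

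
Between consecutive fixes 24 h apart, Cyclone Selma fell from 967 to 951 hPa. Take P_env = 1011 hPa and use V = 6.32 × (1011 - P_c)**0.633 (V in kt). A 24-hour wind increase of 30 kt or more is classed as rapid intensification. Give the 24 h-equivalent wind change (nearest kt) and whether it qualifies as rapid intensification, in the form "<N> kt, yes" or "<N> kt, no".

15 kt, no

V₁: ΔP = 44, V ≈ 6.32 × 44^0.633 ≈ 69.35 kt.
V₂: ΔP = 60, V ≈ 6.32 × 60^0.633 ≈ 84.39 kt.
ΔV over 24 h = 15.04 kt → 24 h equivalent = 15.04 × 24/24 ≈ 15.04 kt.
15 kt < 30 kt ⇒ not rapid intensification.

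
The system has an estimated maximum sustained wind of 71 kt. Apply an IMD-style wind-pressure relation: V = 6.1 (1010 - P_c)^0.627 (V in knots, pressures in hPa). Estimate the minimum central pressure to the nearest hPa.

960 hPa

ΔP = (V / 6.1)^(1/0.627) = (71/6.1)^1.595.
71/6.1 = 11.639; 11.639^1.595 ≈ 50.12 hPa.
P_c = 1010 − 50.12 = 959.88 ≈ 960 hPa.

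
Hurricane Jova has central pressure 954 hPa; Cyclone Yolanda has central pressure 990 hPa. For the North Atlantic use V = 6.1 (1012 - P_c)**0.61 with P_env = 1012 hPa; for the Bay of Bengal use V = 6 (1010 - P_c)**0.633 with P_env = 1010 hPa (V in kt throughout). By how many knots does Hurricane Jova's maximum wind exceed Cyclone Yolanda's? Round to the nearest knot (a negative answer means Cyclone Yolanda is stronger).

Hurricane Jova: ΔP = 58; V ≈ 6.1 × 58^0.61 ≈ 72.61 kt.
Cyclone Yolanda: ΔP = 20; V ≈ 6 × 20^0.633 ≈ 39.97 kt.
Difference ≈ 72.61 − 39.97 = 32.64 → 33 kt.

33 kt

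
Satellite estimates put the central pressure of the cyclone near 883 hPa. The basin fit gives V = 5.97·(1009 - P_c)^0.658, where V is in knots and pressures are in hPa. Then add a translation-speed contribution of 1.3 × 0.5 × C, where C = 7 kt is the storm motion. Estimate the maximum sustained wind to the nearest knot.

148 kt

ΔP = 1009 − 883 = 126 hPa.
126^0.658 ≈ 24.101.
V ≈ 5.97 × 24.101 ≈ 143.9 kt.
Translation term: 1.3 × 0.5 × 7 = 4.55 kt.
Corrected V ≈ 148.45 kt → 148 kt.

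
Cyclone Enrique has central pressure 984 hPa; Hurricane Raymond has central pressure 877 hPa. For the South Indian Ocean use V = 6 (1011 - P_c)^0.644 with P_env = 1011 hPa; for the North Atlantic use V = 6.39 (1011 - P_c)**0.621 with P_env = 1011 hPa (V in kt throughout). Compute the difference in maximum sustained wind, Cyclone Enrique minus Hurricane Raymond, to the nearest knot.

-84 kt

Cyclone Enrique: ΔP = 27; V ≈ 6 × 27^0.644 ≈ 50.11 kt.
Hurricane Raymond: ΔP = 134; V ≈ 6.39 × 134^0.621 ≈ 133.79 kt.
Difference ≈ 50.11 − 133.79 = -83.68 → -84 kt.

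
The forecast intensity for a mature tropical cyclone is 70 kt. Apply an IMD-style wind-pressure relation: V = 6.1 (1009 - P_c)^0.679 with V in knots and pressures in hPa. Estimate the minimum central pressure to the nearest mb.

ΔP = (V / 6.1)^(1/0.679) = (70/6.1)^1.473.
70/6.1 = 11.475; 11.475^1.473 ≈ 36.37 mb.
P_c = 1009 − 36.37 = 972.63 ≈ 973 mb.

973 mb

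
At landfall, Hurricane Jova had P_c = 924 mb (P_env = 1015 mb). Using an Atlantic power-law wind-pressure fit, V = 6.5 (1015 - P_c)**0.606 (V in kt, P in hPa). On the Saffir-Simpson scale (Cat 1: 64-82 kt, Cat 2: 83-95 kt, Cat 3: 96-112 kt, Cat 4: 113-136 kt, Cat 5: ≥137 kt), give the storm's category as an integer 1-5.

ΔP = 1015 − 924 = 91 mb.
V ≈ 6.5 × 91^0.606 = 6.5 × 15.39 ≈ 100 kt.
100 kt falls in the Category 3 band.

3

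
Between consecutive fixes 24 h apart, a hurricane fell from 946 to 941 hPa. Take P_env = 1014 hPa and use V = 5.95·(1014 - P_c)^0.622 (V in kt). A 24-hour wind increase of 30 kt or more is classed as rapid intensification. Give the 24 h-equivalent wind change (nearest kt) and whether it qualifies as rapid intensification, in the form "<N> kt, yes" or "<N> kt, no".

4 kt, no

V₁: ΔP = 68, V ≈ 5.95 × 68^0.622 ≈ 82.10 kt.
V₂: ΔP = 73, V ≈ 5.95 × 73^0.622 ≈ 85.80 kt.
ΔV over 24 h = 3.70 kt → 24 h equivalent = 3.70 × 24/24 ≈ 3.70 kt.
4 kt < 30 kt ⇒ not rapid intensification.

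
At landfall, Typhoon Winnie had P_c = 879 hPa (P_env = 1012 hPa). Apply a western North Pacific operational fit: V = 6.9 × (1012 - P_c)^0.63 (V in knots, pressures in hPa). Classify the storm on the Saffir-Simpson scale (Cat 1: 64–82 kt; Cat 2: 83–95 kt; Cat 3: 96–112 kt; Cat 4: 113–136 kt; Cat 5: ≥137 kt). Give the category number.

ΔP = 1012 − 879 = 133 hPa.
V ≈ 6.9 × 133^0.63 = 6.9 × 21.78 ≈ 150 kt.
150 kt falls in the Category 5 band.

5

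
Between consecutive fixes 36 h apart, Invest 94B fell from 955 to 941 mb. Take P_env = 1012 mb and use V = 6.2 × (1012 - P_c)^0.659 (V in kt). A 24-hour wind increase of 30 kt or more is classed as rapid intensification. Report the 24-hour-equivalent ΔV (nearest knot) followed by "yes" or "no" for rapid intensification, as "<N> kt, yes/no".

V₁: ΔP = 57, V ≈ 6.2 × 57^0.659 ≈ 89.03 kt.
V₂: ΔP = 71, V ≈ 6.2 × 71^0.659 ≈ 102.89 kt.
ΔV over 36 h = 13.86 kt → 24 h equivalent = 13.86 × 24/36 ≈ 9.24 kt.
9 kt < 30 kt ⇒ not rapid intensification.

9 kt, no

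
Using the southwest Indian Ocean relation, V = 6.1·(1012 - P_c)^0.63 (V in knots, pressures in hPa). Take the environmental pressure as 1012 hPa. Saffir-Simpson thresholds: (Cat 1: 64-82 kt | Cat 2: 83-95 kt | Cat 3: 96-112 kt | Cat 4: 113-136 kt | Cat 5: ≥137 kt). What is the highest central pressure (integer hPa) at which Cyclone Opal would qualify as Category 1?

Category 1 begins at V = 64 kt.
Required ΔP = (64/6.1)^(1/0.63) = 10.492^1.587 ≈ 41.73 hPa.
P_c ≤ 1012 − 41.73 = 970.27, so the highest integer P_c is 970 hPa.

970 hPa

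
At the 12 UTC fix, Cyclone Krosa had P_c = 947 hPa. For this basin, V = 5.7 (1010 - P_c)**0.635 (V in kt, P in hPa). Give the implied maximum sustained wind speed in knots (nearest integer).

ΔP = 1010 − 947 = 63 hPa.
63^0.635 ≈ 13.886.
V ≈ 5.7 × 13.886 ≈ 79.2 kt.

79 kt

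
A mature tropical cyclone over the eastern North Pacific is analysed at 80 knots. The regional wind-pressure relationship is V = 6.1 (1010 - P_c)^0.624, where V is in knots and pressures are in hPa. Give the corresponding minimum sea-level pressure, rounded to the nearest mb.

ΔP = (V / 6.1)^(1/0.624) = (80/6.1)^1.603.
80/6.1 = 13.115; 13.115^1.603 ≈ 61.84 mb.
P_c = 1010 − 61.84 = 948.16 ≈ 948 mb.

948 mb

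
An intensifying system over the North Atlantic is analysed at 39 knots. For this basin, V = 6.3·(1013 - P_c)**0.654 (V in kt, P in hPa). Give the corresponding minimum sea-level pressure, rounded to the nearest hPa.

ΔP = (V / 6.3)^(1/0.654) = (39/6.3)^1.529.
39/6.3 = 6.190; 6.190^1.529 ≈ 16.24 hPa.
P_c = 1013 − 16.24 = 996.76 ≈ 997 hPa.

997 hPa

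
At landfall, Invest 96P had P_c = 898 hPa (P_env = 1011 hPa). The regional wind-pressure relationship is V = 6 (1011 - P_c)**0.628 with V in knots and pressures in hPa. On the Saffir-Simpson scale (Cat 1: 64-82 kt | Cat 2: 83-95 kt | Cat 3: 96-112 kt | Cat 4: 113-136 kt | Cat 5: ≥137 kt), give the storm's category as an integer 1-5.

4

ΔP = 1011 − 898 = 113 hPa.
V ≈ 6 × 113^0.628 = 6 × 19.47 ≈ 117 kt.
117 kt falls in the Category 4 band.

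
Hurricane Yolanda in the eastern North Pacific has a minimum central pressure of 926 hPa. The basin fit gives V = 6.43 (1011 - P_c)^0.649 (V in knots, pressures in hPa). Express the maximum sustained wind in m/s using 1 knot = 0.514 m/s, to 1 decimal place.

59.1 m/s

ΔP = 1011 − 926 = 85 hPa.
V ≈ 6.43 × 85^0.649 = 6.43 × 17.873 ≈ 114.922 kt.
114.922 × 0.514 ≈ 59.07 m/s → 59.1 m/s.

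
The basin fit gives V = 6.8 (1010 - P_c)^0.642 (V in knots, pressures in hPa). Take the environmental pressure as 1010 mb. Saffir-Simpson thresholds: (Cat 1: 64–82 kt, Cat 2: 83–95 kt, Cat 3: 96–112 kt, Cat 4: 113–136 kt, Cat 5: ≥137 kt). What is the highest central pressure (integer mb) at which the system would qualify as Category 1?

Category 1 begins at V = 64 kt.
Required ΔP = (64/6.8)^(1/0.642) = 9.412^1.558 ≈ 32.86 mb.
P_c ≤ 1010 − 32.86 = 977.14, so the highest integer P_c is 977 mb.

977 mb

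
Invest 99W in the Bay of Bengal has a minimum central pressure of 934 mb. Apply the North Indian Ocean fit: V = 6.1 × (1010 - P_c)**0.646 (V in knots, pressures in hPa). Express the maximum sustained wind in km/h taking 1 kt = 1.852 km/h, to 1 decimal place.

185.3 km/h

ΔP = 1010 − 934 = 76 mb.
V ≈ 6.1 × 76^0.646 = 6.1 × 16.406 ≈ 100.077 kt.
100.077 × 1.852 ≈ 185.34 km/h → 185.3 km/h.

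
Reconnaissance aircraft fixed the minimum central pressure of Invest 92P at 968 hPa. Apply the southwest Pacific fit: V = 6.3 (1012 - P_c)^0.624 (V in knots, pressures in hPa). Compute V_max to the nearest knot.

ΔP = 1012 − 968 = 44 hPa.
44^0.624 ≈ 10.605.
V ≈ 6.3 × 10.605 ≈ 66.8 kt.

67 kt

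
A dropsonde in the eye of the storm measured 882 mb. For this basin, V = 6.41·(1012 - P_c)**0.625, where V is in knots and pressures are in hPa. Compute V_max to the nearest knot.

134 kt

ΔP = 1012 − 882 = 130 mb.
130^0.625 ≈ 20.951.
V ≈ 6.41 × 20.951 ≈ 134.3 kt.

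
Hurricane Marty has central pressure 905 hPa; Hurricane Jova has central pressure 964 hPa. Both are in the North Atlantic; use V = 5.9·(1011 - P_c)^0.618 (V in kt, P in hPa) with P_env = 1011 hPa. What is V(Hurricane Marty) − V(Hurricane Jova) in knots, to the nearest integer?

Hurricane Marty: ΔP = 106; V ≈ 5.9 × 106^0.618 ≈ 105.32 kt.
Hurricane Jova: ΔP = 47; V ≈ 5.9 × 47^0.618 ≈ 63.71 kt.
Difference ≈ 105.32 − 63.71 = 41.61 → 42 kt.

42 kt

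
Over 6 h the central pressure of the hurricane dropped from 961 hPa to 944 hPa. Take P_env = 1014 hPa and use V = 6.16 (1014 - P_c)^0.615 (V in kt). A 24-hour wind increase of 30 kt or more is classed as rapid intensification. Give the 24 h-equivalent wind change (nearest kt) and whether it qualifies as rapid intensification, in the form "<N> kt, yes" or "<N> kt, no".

53 kt, yes

V₁: ΔP = 53, V ≈ 6.16 × 53^0.615 ≈ 70.80 kt.
V₂: ΔP = 70, V ≈ 6.16 × 70^0.615 ≈ 84.01 kt.
ΔV over 6 h = 13.21 kt → 24 h equivalent = 13.21 × 24/6 ≈ 52.84 kt.
53 kt ≥ 30 kt ⇒ rapid intensification.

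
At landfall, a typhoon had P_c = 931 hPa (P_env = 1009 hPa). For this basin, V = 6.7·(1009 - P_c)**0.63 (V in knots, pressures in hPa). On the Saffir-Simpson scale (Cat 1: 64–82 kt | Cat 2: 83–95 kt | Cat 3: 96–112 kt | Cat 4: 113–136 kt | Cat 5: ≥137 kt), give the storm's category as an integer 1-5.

3

ΔP = 1009 − 931 = 78 hPa.
V ≈ 6.7 × 78^0.63 = 6.7 × 15.56 ≈ 104 kt.
104 kt falls in the Category 3 band.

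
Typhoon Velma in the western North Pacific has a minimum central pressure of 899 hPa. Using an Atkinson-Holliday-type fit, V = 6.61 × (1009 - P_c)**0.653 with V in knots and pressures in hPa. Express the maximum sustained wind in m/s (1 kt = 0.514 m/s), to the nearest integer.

ΔP = 1009 − 899 = 110 hPa.
V ≈ 6.61 × 110^0.653 = 6.61 × 21.529 ≈ 142.309 kt.
142.309 × 0.514 ≈ 73.15 m/s → 73 m/s.

73 m/s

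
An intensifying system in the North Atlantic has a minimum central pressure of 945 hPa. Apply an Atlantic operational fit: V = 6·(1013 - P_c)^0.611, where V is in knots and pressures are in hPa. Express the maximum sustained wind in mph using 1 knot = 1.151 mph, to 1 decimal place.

ΔP = 1013 − 945 = 68 hPa.
V ≈ 6 × 68^0.611 = 6 × 13.172 ≈ 79.034 kt.
79.034 × 1.151 ≈ 90.97 mph → 91.0 mph.

91.0 mph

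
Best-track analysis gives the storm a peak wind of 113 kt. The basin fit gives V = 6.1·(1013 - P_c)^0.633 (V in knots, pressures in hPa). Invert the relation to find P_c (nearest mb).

ΔP = (V / 6.1)^(1/0.633) = (113/6.1)^1.580.
113/6.1 = 18.525; 18.525^1.580 ≈ 100.64 mb.
P_c = 1013 − 100.64 = 912.36 ≈ 912 mb.

912 mb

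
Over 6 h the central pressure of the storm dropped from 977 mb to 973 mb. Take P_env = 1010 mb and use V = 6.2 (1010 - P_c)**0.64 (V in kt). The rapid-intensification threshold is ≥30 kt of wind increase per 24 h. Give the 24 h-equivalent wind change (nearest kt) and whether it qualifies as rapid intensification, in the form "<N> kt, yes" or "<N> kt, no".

18 kt, no

V₁: ΔP = 33, V ≈ 6.2 × 33^0.64 ≈ 58.11 kt.
V₂: ΔP = 37, V ≈ 6.2 × 37^0.64 ≈ 62.52 kt.
ΔV over 6 h = 4.41 kt → 24 h equivalent = 4.41 × 24/6 ≈ 17.64 kt.
18 kt < 30 kt ⇒ not rapid intensification.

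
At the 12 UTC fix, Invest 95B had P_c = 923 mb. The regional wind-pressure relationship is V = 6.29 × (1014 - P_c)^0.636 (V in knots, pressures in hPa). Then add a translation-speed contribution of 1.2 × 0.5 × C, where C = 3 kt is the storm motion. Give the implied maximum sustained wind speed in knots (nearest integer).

ΔP = 1014 − 923 = 91 mb.
91^0.636 ≈ 17.618.
V ≈ 6.29 × 17.618 ≈ 110.8 kt.
Translation term: 1.2 × 0.5 × 3 = 1.8 kt.
Corrected V ≈ 112.6 kt → 113 kt.

113 kt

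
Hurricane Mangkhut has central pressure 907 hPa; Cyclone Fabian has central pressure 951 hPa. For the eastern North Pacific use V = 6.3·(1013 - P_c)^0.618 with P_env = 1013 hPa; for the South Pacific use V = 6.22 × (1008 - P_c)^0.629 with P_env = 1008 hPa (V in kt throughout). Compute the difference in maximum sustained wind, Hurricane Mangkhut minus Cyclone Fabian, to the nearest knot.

33 kt

Hurricane Mangkhut: ΔP = 106; V ≈ 6.3 × 106^0.618 ≈ 112.46 kt.
Cyclone Fabian: ΔP = 57; V ≈ 6.22 × 57^0.629 ≈ 79.11 kt.
Difference ≈ 112.46 − 79.11 = 33.35 → 33 kt.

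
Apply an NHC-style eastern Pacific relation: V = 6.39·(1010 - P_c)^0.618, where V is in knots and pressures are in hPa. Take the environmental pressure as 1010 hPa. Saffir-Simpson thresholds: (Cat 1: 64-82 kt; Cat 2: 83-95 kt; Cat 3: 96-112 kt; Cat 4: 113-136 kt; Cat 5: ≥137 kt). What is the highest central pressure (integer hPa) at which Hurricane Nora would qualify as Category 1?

Category 1 begins at V = 64 kt.
Required ΔP = (64/6.39)^(1/0.618) = 10.016^1.618 ≈ 41.61 hPa.
P_c ≤ 1010 − 41.61 = 968.39, so the highest integer P_c is 968 hPa.

968 hPa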